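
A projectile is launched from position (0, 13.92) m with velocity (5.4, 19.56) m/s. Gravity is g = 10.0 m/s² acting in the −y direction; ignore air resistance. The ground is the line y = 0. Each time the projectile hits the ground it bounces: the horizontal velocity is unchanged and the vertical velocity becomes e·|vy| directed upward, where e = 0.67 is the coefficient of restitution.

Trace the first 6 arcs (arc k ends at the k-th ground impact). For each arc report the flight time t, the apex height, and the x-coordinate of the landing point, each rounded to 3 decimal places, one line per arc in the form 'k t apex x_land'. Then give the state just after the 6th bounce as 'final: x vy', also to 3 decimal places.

1 4.527 33.050 24.446
2 3.445 14.836 43.049
3 2.308 6.660 55.514
4 1.547 2.990 63.865
5 1.036 1.342 69.460
6 0.694 0.602 73.209
final: 73.209 2.326

Arc 1: start y=13.920, vy=19.560 → t=4.527, apex=33.050, x_land=24.446, impact vy=-25.710
  bounce: vy ← 0.67·25.710 = 17.226
Arc 2: start y=0.000, vy=17.226 → t=3.445, apex=14.836, x_land=43.049, impact vy=-17.226
  bounce: vy ← 0.67·17.226 = 11.541
Arc 3: start y=0.000, vy=11.541 → t=2.308, apex=6.660, x_land=55.514, impact vy=-11.541
  bounce: vy ← 0.67·11.541 = 7.733
Arc 4: start y=0.000, vy=7.733 → t=1.547, apex=2.990, x_land=63.865, impact vy=-7.733
  bounce: vy ← 0.67·7.733 = 5.181
Arc 5: start y=0.000, vy=5.181 → t=1.036, apex=1.342, x_land=69.460, impact vy=-5.181
  bounce: vy ← 0.67·5.181 = 3.471
Arc 6: start y=0.000, vy=3.471 → t=0.694, apex=0.602, x_land=73.209, impact vy=-3.471
  bounce: vy ← 0.67·3.471 = 2.326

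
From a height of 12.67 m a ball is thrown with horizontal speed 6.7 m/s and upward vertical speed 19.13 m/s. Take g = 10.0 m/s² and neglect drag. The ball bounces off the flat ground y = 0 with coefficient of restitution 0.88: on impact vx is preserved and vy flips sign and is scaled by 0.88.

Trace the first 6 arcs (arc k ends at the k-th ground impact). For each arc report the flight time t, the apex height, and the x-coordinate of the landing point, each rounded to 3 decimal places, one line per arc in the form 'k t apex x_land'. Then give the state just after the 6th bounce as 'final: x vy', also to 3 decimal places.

Arc 1: start y=12.670, vy=19.130 → t=4.402, apex=30.968, x_land=29.491, impact vy=-24.887
  bounce: vy ← 0.88·24.887 = 21.900
Arc 2: start y=0.000, vy=21.900 → t=4.380, apex=23.981, x_land=58.838, impact vy=-21.900
  bounce: vy ← 0.88·21.900 = 19.272
Arc 3: start y=0.000, vy=19.272 → t=3.854, apex=18.571, x_land=84.663, impact vy=-19.272
  bounce: vy ← 0.88·19.272 = 16.960
Arc 4: start y=0.000, vy=16.960 → t=3.392, apex=14.382, x_land=107.389, impact vy=-16.960
  bounce: vy ← 0.88·16.960 = 14.925
Arc 5: start y=0.000, vy=14.925 → t=2.985, apex=11.137, x_land=127.388, impact vy=-14.925
  bounce: vy ← 0.88·14.925 = 13.134
Arc 6: start y=0.000, vy=13.134 → t=2.627, apex=8.625, x_land=144.987, impact vy=-13.134
  bounce: vy ← 0.88·13.134 = 11.558

1 4.402 30.968 29.491
2 4.380 23.981 58.838
3 3.854 18.571 84.663
4 3.392 14.382 107.389
5 2.985 11.137 127.388
6 2.627 8.625 144.987
final: 144.987 11.558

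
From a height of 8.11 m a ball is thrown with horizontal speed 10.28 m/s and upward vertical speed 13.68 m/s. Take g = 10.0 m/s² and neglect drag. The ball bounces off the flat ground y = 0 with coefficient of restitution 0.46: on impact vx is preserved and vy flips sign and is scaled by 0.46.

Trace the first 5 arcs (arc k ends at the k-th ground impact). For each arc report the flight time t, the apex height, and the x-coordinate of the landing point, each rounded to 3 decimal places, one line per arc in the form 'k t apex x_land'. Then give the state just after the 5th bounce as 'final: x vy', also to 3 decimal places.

Arc 1: start y=8.110, vy=13.680 → t=3.237, apex=17.467, x_land=33.277, impact vy=-18.691
  bounce: vy ← 0.46·18.691 = 8.598
Arc 2: start y=0.000, vy=8.598 → t=1.720, apex=3.696, x_land=50.954, impact vy=-8.598
  bounce: vy ← 0.46·8.598 = 3.955
Arc 3: start y=0.000, vy=3.955 → t=0.791, apex=0.782, x_land=59.085, impact vy=-3.955
  bounce: vy ← 0.46·3.955 = 1.819
Arc 4: start y=0.000, vy=1.819 → t=0.364, apex=0.165, x_land=62.826, impact vy=-1.819
  bounce: vy ← 0.46·1.819 = 0.837
Arc 5: start y=0.000, vy=0.837 → t=0.167, apex=0.035, x_land=64.546, impact vy=-0.837
  bounce: vy ← 0.46·0.837 = 0.385

1 3.237 17.467 33.277
2 1.720 3.696 50.954
3 0.791 0.782 59.085
4 0.364 0.165 62.826
5 0.167 0.035 64.546
final: 64.546 0.385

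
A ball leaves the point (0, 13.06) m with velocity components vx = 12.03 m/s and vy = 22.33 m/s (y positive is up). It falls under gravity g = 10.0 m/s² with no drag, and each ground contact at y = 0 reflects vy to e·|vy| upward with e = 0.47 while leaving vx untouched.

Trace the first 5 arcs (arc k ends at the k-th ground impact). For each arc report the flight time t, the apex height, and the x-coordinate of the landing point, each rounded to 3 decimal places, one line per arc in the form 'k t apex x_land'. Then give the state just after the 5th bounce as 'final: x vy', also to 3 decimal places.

1 4.989 37.991 60.024
2 2.591 8.392 91.195
3 1.218 1.854 105.845
4 0.572 0.410 112.731
5 0.269 0.090 115.967
final: 115.967 0.632

Arc 1: start y=13.060, vy=22.330 → t=4.989, apex=37.991, x_land=60.024, impact vy=-27.565
  bounce: vy ← 0.47·27.565 = 12.956
Arc 2: start y=0.000, vy=12.956 → t=2.591, apex=8.392, x_land=91.195, impact vy=-12.956
  bounce: vy ← 0.47·12.956 = 6.089
Arc 3: start y=0.000, vy=6.089 → t=1.218, apex=1.854, x_land=105.845, impact vy=-6.089
  bounce: vy ← 0.47·6.089 = 2.862
Arc 4: start y=0.000, vy=2.862 → t=0.572, apex=0.410, x_land=112.731, impact vy=-2.862
  bounce: vy ← 0.47·2.862 = 1.345
Arc 5: start y=0.000, vy=1.345 → t=0.269, apex=0.090, x_land=115.967, impact vy=-1.345
  bounce: vy ← 0.47·1.345 = 0.632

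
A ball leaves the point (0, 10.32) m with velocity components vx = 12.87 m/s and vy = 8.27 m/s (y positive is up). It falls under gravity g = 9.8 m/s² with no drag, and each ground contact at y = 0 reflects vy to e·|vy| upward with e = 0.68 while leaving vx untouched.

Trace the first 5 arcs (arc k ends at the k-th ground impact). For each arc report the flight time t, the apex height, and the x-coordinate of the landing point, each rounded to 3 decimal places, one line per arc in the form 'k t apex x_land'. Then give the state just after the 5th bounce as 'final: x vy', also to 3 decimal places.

1 2.523 13.809 32.466
2 2.283 6.385 61.850
3 1.553 2.953 81.831
4 1.056 1.365 95.418
5 0.718 0.631 104.657
final: 104.657 2.392

Arc 1: start y=10.320, vy=8.270 → t=2.523, apex=13.809, x_land=32.466, impact vy=-16.452
  bounce: vy ← 0.68·16.452 = 11.187
Arc 2: start y=0.000, vy=11.187 → t=2.283, apex=6.385, x_land=61.850, impact vy=-11.187
  bounce: vy ← 0.68·11.187 = 7.607
Arc 3: start y=0.000, vy=7.607 → t=1.553, apex=2.953, x_land=81.831, impact vy=-7.607
  bounce: vy ← 0.68·7.607 = 5.173
Arc 4: start y=0.000, vy=5.173 → t=1.056, apex=1.365, x_land=95.418, impact vy=-5.173
  bounce: vy ← 0.68·5.173 = 3.518
Arc 5: start y=0.000, vy=3.518 → t=0.718, apex=0.631, x_land=104.657, impact vy=-3.518
  bounce: vy ← 0.68·3.518 = 2.392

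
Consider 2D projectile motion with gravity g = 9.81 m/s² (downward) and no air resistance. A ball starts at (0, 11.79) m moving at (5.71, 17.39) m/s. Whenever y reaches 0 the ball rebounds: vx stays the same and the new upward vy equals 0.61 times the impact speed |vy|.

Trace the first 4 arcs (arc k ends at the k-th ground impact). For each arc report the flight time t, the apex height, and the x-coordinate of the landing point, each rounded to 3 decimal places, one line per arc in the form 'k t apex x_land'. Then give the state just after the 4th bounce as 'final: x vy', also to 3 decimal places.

1 4.128 27.203 23.569
2 2.873 10.122 39.975
3 1.753 3.767 49.982
4 1.069 1.402 56.086
final: 56.086 3.199

Arc 1: start y=11.790, vy=17.390 → t=4.128, apex=27.203, x_land=23.569, impact vy=-23.103
  bounce: vy ← 0.61·23.103 = 14.093
Arc 2: start y=0.000, vy=14.093 → t=2.873, apex=10.122, x_land=39.975, impact vy=-14.093
  bounce: vy ← 0.61·14.093 = 8.596
Arc 3: start y=0.000, vy=8.596 → t=1.753, apex=3.767, x_land=49.982, impact vy=-8.596
  bounce: vy ← 0.61·8.596 = 5.244
Arc 4: start y=0.000, vy=5.244 → t=1.069, apex=1.402, x_land=56.086, impact vy=-5.244
  bounce: vy ← 0.61·5.244 = 3.199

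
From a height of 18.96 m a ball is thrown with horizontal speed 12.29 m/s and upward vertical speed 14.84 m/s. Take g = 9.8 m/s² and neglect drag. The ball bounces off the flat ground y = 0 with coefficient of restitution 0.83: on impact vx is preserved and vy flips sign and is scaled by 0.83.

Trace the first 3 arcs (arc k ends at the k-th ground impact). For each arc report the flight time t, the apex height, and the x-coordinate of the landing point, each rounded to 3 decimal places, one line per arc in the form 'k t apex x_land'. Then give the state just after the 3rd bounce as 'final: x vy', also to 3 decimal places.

1 3.997 30.196 49.120
2 4.121 20.802 99.765
3 3.420 14.331 141.800
final: 141.800 13.910

Arc 1: start y=18.960, vy=14.840 → t=3.997, apex=30.196, x_land=49.120, impact vy=-24.328
  bounce: vy ← 0.83·24.328 = 20.192
Arc 2: start y=0.000, vy=20.192 → t=4.121, apex=20.802, x_land=99.765, impact vy=-20.192
  bounce: vy ← 0.83·20.192 = 16.759
Arc 3: start y=0.000, vy=16.759 → t=3.420, apex=14.331, x_land=141.800, impact vy=-16.759
  bounce: vy ← 0.83·16.759 = 13.910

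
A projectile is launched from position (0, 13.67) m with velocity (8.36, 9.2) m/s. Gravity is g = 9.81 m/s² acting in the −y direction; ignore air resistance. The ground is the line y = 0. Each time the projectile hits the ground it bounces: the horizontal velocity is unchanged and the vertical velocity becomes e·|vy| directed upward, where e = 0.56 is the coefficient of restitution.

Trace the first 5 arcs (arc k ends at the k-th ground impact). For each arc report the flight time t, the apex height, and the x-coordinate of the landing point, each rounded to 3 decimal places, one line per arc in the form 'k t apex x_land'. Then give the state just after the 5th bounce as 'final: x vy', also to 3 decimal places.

Arc 1: start y=13.670, vy=9.200 → t=2.853, apex=17.984, x_land=23.848, impact vy=-18.784
  bounce: vy ← 0.56·18.784 = 10.519
Arc 2: start y=0.000, vy=10.519 → t=2.145, apex=5.640, x_land=41.777, impact vy=-10.519
  bounce: vy ← 0.56·10.519 = 5.891
Arc 3: start y=0.000, vy=5.891 → t=1.201, apex=1.769, x_land=51.817, impact vy=-5.891
  bounce: vy ← 0.56·5.891 = 3.299
Arc 4: start y=0.000, vy=3.299 → t=0.673, apex=0.555, x_land=57.439, impact vy=-3.299
  bounce: vy ← 0.56·3.299 = 1.847
Arc 5: start y=0.000, vy=1.847 → t=0.377, apex=0.174, x_land=60.588, impact vy=-1.847
  bounce: vy ← 0.56·1.847 = 1.035

1 2.853 17.984 23.848
2 2.145 5.640 41.777
3 1.201 1.769 51.817
4 0.673 0.555 57.439
5 0.377 0.174 60.588
final: 60.588 1.035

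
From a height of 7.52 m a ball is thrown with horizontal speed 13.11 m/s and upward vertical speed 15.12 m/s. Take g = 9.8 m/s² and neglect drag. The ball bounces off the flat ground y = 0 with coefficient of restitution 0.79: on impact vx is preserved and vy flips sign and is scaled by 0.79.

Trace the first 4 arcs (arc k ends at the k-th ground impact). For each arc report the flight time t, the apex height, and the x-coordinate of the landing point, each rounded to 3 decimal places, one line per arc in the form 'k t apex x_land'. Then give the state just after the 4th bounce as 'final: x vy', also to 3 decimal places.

Arc 1: start y=7.520, vy=15.120 → t=3.522, apex=19.184, x_land=46.167, impact vy=-19.391
  bounce: vy ← 0.79·19.391 = 15.319
Arc 2: start y=0.000, vy=15.319 → t=3.126, apex=11.973, x_land=87.153, impact vy=-15.319
  bounce: vy ← 0.79·15.319 = 12.102
Arc 3: start y=0.000, vy=12.102 → t=2.470, apex=7.472, x_land=119.531, impact vy=-12.102
  bounce: vy ← 0.79·12.102 = 9.560
Arc 4: start y=0.000, vy=9.560 → t=1.951, apex=4.663, x_land=145.110, impact vy=-9.560
  bounce: vy ← 0.79·9.560 = 7.553

1 3.522 19.184 46.167
2 3.126 11.973 87.153
3 2.470 7.472 119.531
4 1.951 4.663 145.110
final: 145.110 7.553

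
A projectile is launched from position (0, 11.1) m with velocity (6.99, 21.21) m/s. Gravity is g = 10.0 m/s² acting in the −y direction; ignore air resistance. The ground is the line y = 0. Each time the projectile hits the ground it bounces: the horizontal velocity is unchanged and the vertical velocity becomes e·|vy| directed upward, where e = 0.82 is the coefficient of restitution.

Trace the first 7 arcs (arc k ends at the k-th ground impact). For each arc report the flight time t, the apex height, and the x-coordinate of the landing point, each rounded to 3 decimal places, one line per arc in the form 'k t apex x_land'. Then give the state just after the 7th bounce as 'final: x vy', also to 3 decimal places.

1 4.713 33.593 32.944
2 4.251 22.588 62.658
3 3.486 15.188 87.024
4 2.858 10.213 107.003
5 2.344 6.867 123.387
6 1.922 4.617 136.821
7 1.576 3.105 147.837
final: 147.837 6.462

Arc 1: start y=11.100, vy=21.210 → t=4.713, apex=33.593, x_land=32.944, impact vy=-25.920
  bounce: vy ← 0.82·25.920 = 21.255
Arc 2: start y=0.000, vy=21.255 → t=4.251, apex=22.588, x_land=62.658, impact vy=-21.255
  bounce: vy ← 0.82·21.255 = 17.429
Arc 3: start y=0.000, vy=17.429 → t=3.486, apex=15.188, x_land=87.024, impact vy=-17.429
  bounce: vy ← 0.82·17.429 = 14.292
Arc 4: start y=0.000, vy=14.292 → t=2.858, apex=10.213, x_land=107.003, impact vy=-14.292
  bounce: vy ← 0.82·14.292 = 11.719
Arc 5: start y=0.000, vy=11.719 → t=2.344, apex=6.867, x_land=123.387, impact vy=-11.719
  bounce: vy ← 0.82·11.719 = 9.610
Arc 6: start y=0.000, vy=9.610 → t=1.922, apex=4.617, x_land=136.821, impact vy=-9.610
  bounce: vy ← 0.82·9.610 = 7.880
Arc 7: start y=0.000, vy=7.880 → t=1.576, apex=3.105, x_land=147.837, impact vy=-7.880
  bounce: vy ← 0.82·7.880 = 6.462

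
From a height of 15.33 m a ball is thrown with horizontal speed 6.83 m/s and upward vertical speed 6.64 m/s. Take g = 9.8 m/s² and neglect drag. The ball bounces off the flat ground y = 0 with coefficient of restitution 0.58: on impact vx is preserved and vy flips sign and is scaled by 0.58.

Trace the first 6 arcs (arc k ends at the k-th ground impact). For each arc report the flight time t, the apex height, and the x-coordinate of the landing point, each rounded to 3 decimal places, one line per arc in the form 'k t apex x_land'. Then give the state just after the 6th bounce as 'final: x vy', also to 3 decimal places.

Arc 1: start y=15.330, vy=6.640 → t=2.572, apex=17.579, x_land=17.564, impact vy=-18.562
  bounce: vy ← 0.58·18.562 = 10.766
Arc 2: start y=0.000, vy=10.766 → t=2.197, apex=5.914, x_land=32.571, impact vy=-10.766
  bounce: vy ← 0.58·10.766 = 6.244
Arc 3: start y=0.000, vy=6.244 → t=1.274, apex=1.989, x_land=41.275, impact vy=-6.244
  bounce: vy ← 0.58·6.244 = 3.622
Arc 4: start y=0.000, vy=3.622 → t=0.739, apex=0.669, x_land=46.323, impact vy=-3.622
  bounce: vy ← 0.58·3.622 = 2.101
Arc 5: start y=0.000, vy=2.101 → t=0.429, apex=0.225, x_land=49.251, impact vy=-2.101
  bounce: vy ← 0.58·2.101 = 1.218
Arc 6: start y=0.000, vy=1.218 → t=0.249, apex=0.076, x_land=50.949, impact vy=-1.218
  bounce: vy ← 0.58·1.218 = 0.707

1 2.572 17.579 17.564
2 2.197 5.914 32.571
3 1.274 1.989 41.275
4 0.739 0.669 46.323
5 0.429 0.225 49.251
6 0.249 0.076 50.949
final: 50.949 0.707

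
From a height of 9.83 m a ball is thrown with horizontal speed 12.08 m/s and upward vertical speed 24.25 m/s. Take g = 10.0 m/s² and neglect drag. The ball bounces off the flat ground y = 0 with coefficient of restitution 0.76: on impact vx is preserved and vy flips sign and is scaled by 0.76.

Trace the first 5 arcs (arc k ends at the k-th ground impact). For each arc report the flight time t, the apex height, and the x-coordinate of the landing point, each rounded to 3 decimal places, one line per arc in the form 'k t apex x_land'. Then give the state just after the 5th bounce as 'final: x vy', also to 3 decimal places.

1 5.226 39.233 63.132
2 4.258 22.661 114.566
3 3.236 13.089 153.656
4 2.459 7.560 183.365
5 1.869 4.367 205.943
final: 205.943 7.102

Arc 1: start y=9.830, vy=24.250 → t=5.226, apex=39.233, x_land=63.132, impact vy=-28.012
  bounce: vy ← 0.76·28.012 = 21.289
Arc 2: start y=0.000, vy=21.289 → t=4.258, apex=22.661, x_land=114.566, impact vy=-21.289
  bounce: vy ← 0.76·21.289 = 16.180
Arc 3: start y=0.000, vy=16.180 → t=3.236, apex=13.089, x_land=153.656, impact vy=-16.180
  bounce: vy ← 0.76·16.180 = 12.297
Arc 4: start y=0.000, vy=12.297 → t=2.459, apex=7.560, x_land=183.365, impact vy=-12.297
  bounce: vy ← 0.76·12.297 = 9.345
Arc 5: start y=0.000, vy=9.345 → t=1.869, apex=4.367, x_land=205.943, impact vy=-9.345
  bounce: vy ← 0.76·9.345 = 7.102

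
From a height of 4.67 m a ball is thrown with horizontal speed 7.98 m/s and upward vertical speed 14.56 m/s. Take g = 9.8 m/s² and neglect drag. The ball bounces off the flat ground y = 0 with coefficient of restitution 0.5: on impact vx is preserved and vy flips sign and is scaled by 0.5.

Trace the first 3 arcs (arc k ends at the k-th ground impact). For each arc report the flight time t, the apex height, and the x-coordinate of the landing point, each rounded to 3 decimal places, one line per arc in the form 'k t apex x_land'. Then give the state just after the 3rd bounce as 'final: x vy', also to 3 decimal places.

1 3.263 15.486 26.042
2 1.778 3.872 40.229
3 0.889 0.968 47.322
final: 47.322 2.178

Arc 1: start y=4.670, vy=14.560 → t=3.263, apex=15.486, x_land=26.042, impact vy=-17.422
  bounce: vy ← 0.5·17.422 = 8.711
Arc 2: start y=0.000, vy=8.711 → t=1.778, apex=3.872, x_land=40.229, impact vy=-8.711
  bounce: vy ← 0.5·8.711 = 4.355
Arc 3: start y=0.000, vy=4.355 → t=0.889, apex=0.968, x_land=47.322, impact vy=-4.355
  bounce: vy ← 0.5·4.355 = 2.178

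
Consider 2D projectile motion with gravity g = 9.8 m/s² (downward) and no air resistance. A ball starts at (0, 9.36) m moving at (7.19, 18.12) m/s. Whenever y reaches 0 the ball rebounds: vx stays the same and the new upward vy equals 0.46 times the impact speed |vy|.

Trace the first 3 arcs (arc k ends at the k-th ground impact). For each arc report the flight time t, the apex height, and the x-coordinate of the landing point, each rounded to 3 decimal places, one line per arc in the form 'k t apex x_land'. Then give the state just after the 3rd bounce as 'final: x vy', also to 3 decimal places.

Arc 1: start y=9.360, vy=18.120 → t=4.157, apex=26.112, x_land=29.892, impact vy=-22.623
  bounce: vy ← 0.46·22.623 = 10.406
Arc 2: start y=0.000, vy=10.406 → t=2.124, apex=5.525, x_land=45.162, impact vy=-10.406
  bounce: vy ← 0.46·10.406 = 4.787
Arc 3: start y=0.000, vy=4.787 → t=0.977, apex=1.169, x_land=52.186, impact vy=-4.787
  bounce: vy ← 0.46·4.787 = 2.202

1 4.157 26.112 29.892
2 2.124 5.525 45.162
3 0.977 1.169 52.186
final: 52.186 2.202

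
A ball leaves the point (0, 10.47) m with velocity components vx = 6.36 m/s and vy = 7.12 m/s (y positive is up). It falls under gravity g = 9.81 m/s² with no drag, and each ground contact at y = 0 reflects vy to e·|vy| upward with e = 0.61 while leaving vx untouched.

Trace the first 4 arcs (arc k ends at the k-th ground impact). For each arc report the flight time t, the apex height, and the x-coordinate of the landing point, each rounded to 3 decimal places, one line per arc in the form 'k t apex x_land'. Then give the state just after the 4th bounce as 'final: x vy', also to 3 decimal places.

1 2.357 13.054 14.991
2 1.990 4.857 27.649
3 1.214 1.807 35.371
4 0.741 0.673 40.081
final: 40.081 2.216

Arc 1: start y=10.470, vy=7.120 → t=2.357, apex=13.054, x_land=14.991, impact vy=-16.004
  bounce: vy ← 0.61·16.004 = 9.762
Arc 2: start y=0.000, vy=9.762 → t=1.990, apex=4.857, x_land=27.649, impact vy=-9.762
  bounce: vy ← 0.61·9.762 = 5.955
Arc 3: start y=0.000, vy=5.955 → t=1.214, apex=1.807, x_land=35.371, impact vy=-5.955
  bounce: vy ← 0.61·5.955 = 3.633
Arc 4: start y=0.000, vy=3.633 → t=0.741, apex=0.673, x_land=40.081, impact vy=-3.633
  bounce: vy ← 0.61·3.633 = 2.216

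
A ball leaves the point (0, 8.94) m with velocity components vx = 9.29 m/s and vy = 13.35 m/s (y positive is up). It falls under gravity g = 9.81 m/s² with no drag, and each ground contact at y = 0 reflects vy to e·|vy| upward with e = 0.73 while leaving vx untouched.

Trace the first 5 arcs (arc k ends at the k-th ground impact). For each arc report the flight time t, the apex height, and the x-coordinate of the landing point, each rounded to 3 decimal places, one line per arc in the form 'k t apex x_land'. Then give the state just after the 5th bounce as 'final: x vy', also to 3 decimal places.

1 3.278 18.024 30.450
2 2.799 9.605 56.450
3 2.043 5.118 75.430
4 1.491 2.728 89.286
5 1.089 1.454 99.400
final: 99.400 3.898

Arc 1: start y=8.940, vy=13.350 → t=3.278, apex=18.024, x_land=30.450, impact vy=-18.805
  bounce: vy ← 0.73·18.805 = 13.728
Arc 2: start y=0.000, vy=13.728 → t=2.799, apex=9.605, x_land=56.450, impact vy=-13.728
  bounce: vy ← 0.73·13.728 = 10.021
Arc 3: start y=0.000, vy=10.021 → t=2.043, apex=5.118, x_land=75.430, impact vy=-10.021
  bounce: vy ← 0.73·10.021 = 7.315
Arc 4: start y=0.000, vy=7.315 → t=1.491, apex=2.728, x_land=89.286, impact vy=-7.315
  bounce: vy ← 0.73·7.315 = 5.340
Arc 5: start y=0.000, vy=5.340 → t=1.089, apex=1.454, x_land=99.400, impact vy=-5.340
  bounce: vy ← 0.73·5.340 = 3.898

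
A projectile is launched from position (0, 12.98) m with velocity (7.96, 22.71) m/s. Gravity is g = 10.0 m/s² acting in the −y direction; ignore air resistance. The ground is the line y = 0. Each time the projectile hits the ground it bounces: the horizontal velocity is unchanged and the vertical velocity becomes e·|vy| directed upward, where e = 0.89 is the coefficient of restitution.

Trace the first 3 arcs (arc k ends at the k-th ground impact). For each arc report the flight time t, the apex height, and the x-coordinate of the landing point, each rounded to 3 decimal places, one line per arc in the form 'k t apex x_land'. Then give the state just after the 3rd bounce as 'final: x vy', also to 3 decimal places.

1 5.056 38.767 40.242
2 4.956 30.708 79.695
3 4.411 24.323 114.808
final: 114.808 19.630

Arc 1: start y=12.980, vy=22.710 → t=5.056, apex=38.767, x_land=40.242, impact vy=-27.845
  bounce: vy ← 0.89·27.845 = 24.782
Arc 2: start y=0.000, vy=24.782 → t=4.956, apex=30.708, x_land=79.695, impact vy=-24.782
  bounce: vy ← 0.89·24.782 = 22.056
Arc 3: start y=0.000, vy=22.056 → t=4.411, apex=24.323, x_land=114.808, impact vy=-22.056
  bounce: vy ← 0.89·22.056 = 19.630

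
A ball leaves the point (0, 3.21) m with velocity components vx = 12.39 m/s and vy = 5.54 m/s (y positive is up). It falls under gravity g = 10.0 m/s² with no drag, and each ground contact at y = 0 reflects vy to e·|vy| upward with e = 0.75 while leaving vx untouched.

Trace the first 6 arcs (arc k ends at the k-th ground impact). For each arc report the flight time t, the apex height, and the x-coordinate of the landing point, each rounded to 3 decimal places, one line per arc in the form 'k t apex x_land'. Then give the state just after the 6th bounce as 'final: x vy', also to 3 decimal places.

1 1.528 4.745 18.933
2 1.461 2.669 37.038
3 1.096 1.501 50.616
4 0.822 0.844 60.799
5 0.616 0.475 68.437
6 0.462 0.267 74.165
final: 74.165 1.734

Arc 1: start y=3.210, vy=5.540 → t=1.528, apex=4.745, x_land=18.933, impact vy=-9.741
  bounce: vy ← 0.75·9.741 = 7.306
Arc 2: start y=0.000, vy=7.306 → t=1.461, apex=2.669, x_land=37.038, impact vy=-7.306
  bounce: vy ← 0.75·7.306 = 5.479
Arc 3: start y=0.000, vy=5.479 → t=1.096, apex=1.501, x_land=50.616, impact vy=-5.479
  bounce: vy ← 0.75·5.479 = 4.110
Arc 4: start y=0.000, vy=4.110 → t=0.822, apex=0.844, x_land=60.799, impact vy=-4.110
  bounce: vy ← 0.75·4.110 = 3.082
Arc 5: start y=0.000, vy=3.082 → t=0.616, apex=0.475, x_land=68.437, impact vy=-3.082
  bounce: vy ← 0.75·3.082 = 2.312
Arc 6: start y=0.000, vy=2.312 → t=0.462, apex=0.267, x_land=74.165, impact vy=-2.312
  bounce: vy ← 0.75·2.312 = 1.734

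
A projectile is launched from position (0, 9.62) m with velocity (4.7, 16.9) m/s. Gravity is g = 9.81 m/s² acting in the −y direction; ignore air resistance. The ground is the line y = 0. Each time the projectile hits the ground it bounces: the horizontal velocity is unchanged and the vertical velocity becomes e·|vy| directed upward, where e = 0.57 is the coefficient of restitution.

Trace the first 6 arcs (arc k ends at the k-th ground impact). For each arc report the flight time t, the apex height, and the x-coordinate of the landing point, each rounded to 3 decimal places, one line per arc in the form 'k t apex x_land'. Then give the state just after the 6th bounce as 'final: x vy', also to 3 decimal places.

1 3.943 24.177 18.532
2 2.531 7.855 30.427
3 1.443 2.552 37.208
4 0.822 0.829 41.072
5 0.469 0.269 43.275
6 0.267 0.088 44.531
final: 44.531 0.747

Arc 1: start y=9.620, vy=16.900 → t=3.943, apex=24.177, x_land=18.532, impact vy=-21.780
  bounce: vy ← 0.57·21.780 = 12.414
Arc 2: start y=0.000, vy=12.414 → t=2.531, apex=7.855, x_land=30.427, impact vy=-12.414
  bounce: vy ← 0.57·12.414 = 7.076
Arc 3: start y=0.000, vy=7.076 → t=1.443, apex=2.552, x_land=37.208, impact vy=-7.076
  bounce: vy ← 0.57·7.076 = 4.033
Arc 4: start y=0.000, vy=4.033 → t=0.822, apex=0.829, x_land=41.072, impact vy=-4.033
  bounce: vy ← 0.57·4.033 = 2.299
Arc 5: start y=0.000, vy=2.299 → t=0.469, apex=0.269, x_land=43.275, impact vy=-2.299
  bounce: vy ← 0.57·2.299 = 1.310
Arc 6: start y=0.000, vy=1.310 → t=0.267, apex=0.088, x_land=44.531, impact vy=-1.310
  bounce: vy ← 0.57·1.310 = 0.747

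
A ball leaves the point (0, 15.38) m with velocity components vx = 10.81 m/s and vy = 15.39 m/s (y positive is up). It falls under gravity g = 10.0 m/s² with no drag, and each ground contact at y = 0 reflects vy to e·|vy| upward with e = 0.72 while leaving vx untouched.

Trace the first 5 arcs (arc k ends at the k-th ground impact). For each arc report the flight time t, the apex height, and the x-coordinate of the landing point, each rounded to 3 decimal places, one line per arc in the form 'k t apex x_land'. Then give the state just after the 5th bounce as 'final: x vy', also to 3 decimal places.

Arc 1: start y=15.380, vy=15.390 → t=3.872, apex=27.223, x_land=41.860, impact vy=-23.333
  bounce: vy ← 0.72·23.333 = 16.800
Arc 2: start y=0.000, vy=16.800 → t=3.360, apex=14.112, x_land=78.182, impact vy=-16.800
  bounce: vy ← 0.72·16.800 = 12.096
Arc 3: start y=0.000, vy=12.096 → t=2.419, apex=7.316, x_land=104.334, impact vy=-12.096
  bounce: vy ← 0.72·12.096 = 8.709
Arc 4: start y=0.000, vy=8.709 → t=1.742, apex=3.792, x_land=123.163, impact vy=-8.709
  bounce: vy ← 0.72·8.709 = 6.271
Arc 5: start y=0.000, vy=6.271 → t=1.254, apex=1.966, x_land=136.720, impact vy=-6.271
  bounce: vy ← 0.72·6.271 = 4.515

1 3.872 27.223 41.860
2 3.360 14.112 78.182
3 2.419 7.316 104.334
4 1.742 3.792 123.163
5 1.254 1.966 136.720
final: 136.720 4.515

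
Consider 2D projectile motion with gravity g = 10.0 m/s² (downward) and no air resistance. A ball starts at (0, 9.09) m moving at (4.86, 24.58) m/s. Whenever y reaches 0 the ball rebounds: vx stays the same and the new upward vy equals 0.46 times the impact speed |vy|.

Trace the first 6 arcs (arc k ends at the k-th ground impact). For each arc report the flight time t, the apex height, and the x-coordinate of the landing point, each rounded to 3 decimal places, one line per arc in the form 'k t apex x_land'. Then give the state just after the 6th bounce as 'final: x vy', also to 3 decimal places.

1 5.262 39.299 25.571
2 2.579 8.316 38.106
3 1.186 1.760 43.872
4 0.546 0.372 46.525
5 0.251 0.079 47.745
6 0.115 0.017 48.306
final: 48.306 0.266

Arc 1: start y=9.090, vy=24.580 → t=5.262, apex=39.299, x_land=25.571, impact vy=-28.035
  bounce: vy ← 0.46·28.035 = 12.896
Arc 2: start y=0.000, vy=12.896 → t=2.579, apex=8.316, x_land=38.106, impact vy=-12.896
  bounce: vy ← 0.46·12.896 = 5.932
Arc 3: start y=0.000, vy=5.932 → t=1.186, apex=1.760, x_land=43.872, impact vy=-5.932
  bounce: vy ← 0.46·5.932 = 2.729
Arc 4: start y=0.000, vy=2.729 → t=0.546, apex=0.372, x_land=46.525, impact vy=-2.729
  bounce: vy ← 0.46·2.729 = 1.255
Arc 5: start y=0.000, vy=1.255 → t=0.251, apex=0.079, x_land=47.745, impact vy=-1.255
  bounce: vy ← 0.46·1.255 = 0.577
Arc 6: start y=0.000, vy=0.577 → t=0.115, apex=0.017, x_land=48.306, impact vy=-0.577
  bounce: vy ← 0.46·0.577 = 0.266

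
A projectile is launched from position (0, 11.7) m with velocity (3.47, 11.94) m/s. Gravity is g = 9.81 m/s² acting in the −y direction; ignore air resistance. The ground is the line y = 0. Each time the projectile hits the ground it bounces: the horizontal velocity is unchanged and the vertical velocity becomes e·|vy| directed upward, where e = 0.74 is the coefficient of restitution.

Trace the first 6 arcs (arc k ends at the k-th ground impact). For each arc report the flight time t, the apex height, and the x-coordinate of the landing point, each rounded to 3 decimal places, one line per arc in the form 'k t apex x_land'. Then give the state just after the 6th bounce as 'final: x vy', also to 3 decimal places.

1 3.184 18.966 11.047
2 2.910 10.386 21.145
3 2.154 5.687 28.618
4 1.594 3.114 34.148
5 1.179 1.705 38.241
6 0.873 0.934 41.269
final: 41.269 3.168

Arc 1: start y=11.700, vy=11.940 → t=3.184, apex=18.966, x_land=11.047, impact vy=-19.290
  bounce: vy ← 0.74·19.290 = 14.275
Arc 2: start y=0.000, vy=14.275 → t=2.910, apex=10.386, x_land=21.145, impact vy=-14.275
  bounce: vy ← 0.74·14.275 = 10.563
Arc 3: start y=0.000, vy=10.563 → t=2.154, apex=5.687, x_land=28.618, impact vy=-10.563
  bounce: vy ← 0.74·10.563 = 7.817
Arc 4: start y=0.000, vy=7.817 → t=1.594, apex=3.114, x_land=34.148, impact vy=-7.817
  bounce: vy ← 0.74·7.817 = 5.785
Arc 5: start y=0.000, vy=5.785 → t=1.179, apex=1.705, x_land=38.241, impact vy=-5.785
  bounce: vy ← 0.74·5.785 = 4.281
Arc 6: start y=0.000, vy=4.281 → t=0.873, apex=0.934, x_land=41.269, impact vy=-4.281
  bounce: vy ← 0.74·4.281 = 3.168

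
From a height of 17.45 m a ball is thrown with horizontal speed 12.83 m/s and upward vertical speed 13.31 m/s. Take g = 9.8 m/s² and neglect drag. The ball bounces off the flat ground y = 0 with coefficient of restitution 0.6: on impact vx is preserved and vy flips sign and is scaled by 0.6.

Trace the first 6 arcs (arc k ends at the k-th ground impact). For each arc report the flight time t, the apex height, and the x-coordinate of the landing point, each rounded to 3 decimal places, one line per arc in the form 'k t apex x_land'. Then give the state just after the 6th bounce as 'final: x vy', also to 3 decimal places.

Arc 1: start y=17.450, vy=13.310 → t=3.683, apex=26.489, x_land=47.256, impact vy=-22.785
  bounce: vy ← 0.6·22.785 = 13.671
Arc 2: start y=0.000, vy=13.671 → t=2.790, apex=9.536, x_land=83.052, impact vy=-13.671
  bounce: vy ← 0.6·13.671 = 8.203
Arc 3: start y=0.000, vy=8.203 → t=1.674, apex=3.433, x_land=104.530, impact vy=-8.203
  bounce: vy ← 0.6·8.203 = 4.922
Arc 4: start y=0.000, vy=4.922 → t=1.004, apex=1.236, x_land=117.416, impact vy=-4.922
  bounce: vy ← 0.6·4.922 = 2.953
Arc 5: start y=0.000, vy=2.953 → t=0.603, apex=0.445, x_land=125.148, impact vy=-2.953
  bounce: vy ← 0.6·2.953 = 1.772
Arc 6: start y=0.000, vy=1.772 → t=0.362, apex=0.160, x_land=129.788, impact vy=-1.772
  bounce: vy ← 0.6·1.772 = 1.063

1 3.683 26.489 47.256
2 2.790 9.536 83.052
3 1.674 3.433 104.530
4 1.004 1.236 117.416
5 0.603 0.445 125.148
6 0.362 0.160 129.788
final: 129.788 1.063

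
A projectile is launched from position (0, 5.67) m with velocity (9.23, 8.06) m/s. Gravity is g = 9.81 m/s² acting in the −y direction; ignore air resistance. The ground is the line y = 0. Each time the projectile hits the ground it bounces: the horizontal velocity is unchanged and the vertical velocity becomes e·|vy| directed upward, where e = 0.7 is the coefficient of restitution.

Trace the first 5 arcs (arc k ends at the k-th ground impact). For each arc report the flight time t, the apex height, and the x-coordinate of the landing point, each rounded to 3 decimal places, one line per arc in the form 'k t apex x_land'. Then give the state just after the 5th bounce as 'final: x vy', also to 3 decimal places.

Arc 1: start y=5.670, vy=8.060 → t=2.175, apex=8.981, x_land=20.073, impact vy=-13.274
  bounce: vy ← 0.7·13.274 = 9.292
Arc 2: start y=0.000, vy=9.292 → t=1.894, apex=4.401, x_land=37.558, impact vy=-9.292
  bounce: vy ← 0.7·9.292 = 6.504
Arc 3: start y=0.000, vy=6.504 → t=1.326, apex=2.156, x_land=49.798, impact vy=-6.504
  bounce: vy ← 0.7·6.504 = 4.553
Arc 4: start y=0.000, vy=4.553 → t=0.928, apex=1.057, x_land=58.366, impact vy=-4.553
  bounce: vy ← 0.7·4.553 = 3.187
Arc 5: start y=0.000, vy=3.187 → t=0.650, apex=0.518, x_land=64.363, impact vy=-3.187
  bounce: vy ← 0.7·3.187 = 2.231

1 2.175 8.981 20.073
2 1.894 4.401 37.558
3 1.326 2.156 49.798
4 0.928 1.057 58.366
5 0.650 0.518 64.363
final: 64.363 2.231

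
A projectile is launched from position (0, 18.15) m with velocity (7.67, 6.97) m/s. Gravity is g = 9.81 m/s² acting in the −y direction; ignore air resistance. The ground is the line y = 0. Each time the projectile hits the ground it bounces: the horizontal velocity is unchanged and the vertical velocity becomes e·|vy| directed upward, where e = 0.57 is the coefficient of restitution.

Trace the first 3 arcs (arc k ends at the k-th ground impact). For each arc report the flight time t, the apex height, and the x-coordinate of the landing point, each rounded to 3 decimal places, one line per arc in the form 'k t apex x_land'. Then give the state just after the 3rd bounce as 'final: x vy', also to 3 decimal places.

1 2.761 20.626 21.178
2 2.338 6.701 39.108
3 1.333 2.177 49.329
final: 49.329 3.725

Arc 1: start y=18.150, vy=6.970 → t=2.761, apex=20.626, x_land=21.178, impact vy=-20.117
  bounce: vy ← 0.57·20.117 = 11.467
Arc 2: start y=0.000, vy=11.467 → t=2.338, apex=6.701, x_land=39.108, impact vy=-11.467
  bounce: vy ← 0.57·11.467 = 6.536
Arc 3: start y=0.000, vy=6.536 → t=1.333, apex=2.177, x_land=49.329, impact vy=-6.536
  bounce: vy ← 0.57·6.536 = 3.725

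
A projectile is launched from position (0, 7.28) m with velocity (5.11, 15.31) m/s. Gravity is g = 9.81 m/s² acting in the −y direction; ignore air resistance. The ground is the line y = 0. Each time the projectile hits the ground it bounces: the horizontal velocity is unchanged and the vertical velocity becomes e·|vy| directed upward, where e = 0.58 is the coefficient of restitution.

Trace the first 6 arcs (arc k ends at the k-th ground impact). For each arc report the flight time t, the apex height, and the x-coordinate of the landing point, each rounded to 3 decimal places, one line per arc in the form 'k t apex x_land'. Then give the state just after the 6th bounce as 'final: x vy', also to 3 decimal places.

1 3.541 19.227 18.092
2 2.297 6.468 29.828
3 1.332 2.176 36.635
4 0.773 0.732 40.582
5 0.448 0.246 42.872
6 0.260 0.083 44.200
final: 44.200 0.739

Arc 1: start y=7.280, vy=15.310 → t=3.541, apex=19.227, x_land=18.092, impact vy=-19.422
  bounce: vy ← 0.58·19.422 = 11.265
Arc 2: start y=0.000, vy=11.265 → t=2.297, apex=6.468, x_land=29.828, impact vy=-11.265
  bounce: vy ← 0.58·11.265 = 6.534
Arc 3: start y=0.000, vy=6.534 → t=1.332, apex=2.176, x_land=36.635, impact vy=-6.534
  bounce: vy ← 0.58·6.534 = 3.790
Arc 4: start y=0.000, vy=3.790 → t=0.773, apex=0.732, x_land=40.582, impact vy=-3.790
  bounce: vy ← 0.58·3.790 = 2.198
Arc 5: start y=0.000, vy=2.198 → t=0.448, apex=0.246, x_land=42.872, impact vy=-2.198
  bounce: vy ← 0.58·2.198 = 1.275
Arc 6: start y=0.000, vy=1.275 → t=0.260, apex=0.083, x_land=44.200, impact vy=-1.275
  bounce: vy ← 0.58·1.275 = 0.739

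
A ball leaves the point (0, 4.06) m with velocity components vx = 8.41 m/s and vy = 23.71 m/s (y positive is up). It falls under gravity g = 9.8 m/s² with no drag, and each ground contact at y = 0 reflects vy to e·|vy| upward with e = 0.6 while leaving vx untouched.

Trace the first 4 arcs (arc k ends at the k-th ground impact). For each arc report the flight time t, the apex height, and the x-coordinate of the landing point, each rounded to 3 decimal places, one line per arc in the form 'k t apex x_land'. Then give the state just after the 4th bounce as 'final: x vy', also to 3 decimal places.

Arc 1: start y=4.060, vy=23.710 → t=5.004, apex=32.742, x_land=42.087, impact vy=-25.333
  bounce: vy ← 0.6·25.333 = 15.200
Arc 2: start y=0.000, vy=15.200 → t=3.102, apex=11.787, x_land=68.174, impact vy=-15.200
  bounce: vy ← 0.6·15.200 = 9.120
Arc 3: start y=0.000, vy=9.120 → t=1.861, apex=4.243, x_land=83.826, impact vy=-9.120
  bounce: vy ← 0.6·9.120 = 5.472
Arc 4: start y=0.000, vy=5.472 → t=1.117, apex=1.528, x_land=93.218, impact vy=-5.472
  bounce: vy ← 0.6·5.472 = 3.283

1 5.004 32.742 42.087
2 3.102 11.787 68.174
3 1.861 4.243 83.826
4 1.117 1.528 93.218
final: 93.218 3.283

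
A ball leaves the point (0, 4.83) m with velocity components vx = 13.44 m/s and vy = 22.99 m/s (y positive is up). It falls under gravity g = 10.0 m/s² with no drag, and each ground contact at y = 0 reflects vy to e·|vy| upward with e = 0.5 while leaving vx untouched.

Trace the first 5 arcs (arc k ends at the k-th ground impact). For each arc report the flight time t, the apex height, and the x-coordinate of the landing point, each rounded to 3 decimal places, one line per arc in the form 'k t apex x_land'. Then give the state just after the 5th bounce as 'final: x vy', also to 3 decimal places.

Arc 1: start y=4.830, vy=22.990 → t=4.799, apex=31.257, x_land=64.502, impact vy=-25.003
  bounce: vy ← 0.5·25.003 = 12.501
Arc 2: start y=0.000, vy=12.501 → t=2.500, apex=7.814, x_land=98.106, impact vy=-12.501
  bounce: vy ← 0.5·12.501 = 6.251
Arc 3: start y=0.000, vy=6.251 → t=1.250, apex=1.954, x_land=114.908, impact vy=-6.251
  bounce: vy ← 0.5·6.251 = 3.125
Arc 4: start y=0.000, vy=3.125 → t=0.625, apex=0.488, x_land=123.309, impact vy=-3.125
  bounce: vy ← 0.5·3.125 = 1.563
Arc 5: start y=0.000, vy=1.563 → t=0.313, apex=0.122, x_land=127.509, impact vy=-1.563
  bounce: vy ← 0.5·1.563 = 0.781

1 4.799 31.257 64.502
2 2.500 7.814 98.106
3 1.250 1.954 114.908
4 0.625 0.488 123.309
5 0.313 0.122 127.509
final: 127.509 0.781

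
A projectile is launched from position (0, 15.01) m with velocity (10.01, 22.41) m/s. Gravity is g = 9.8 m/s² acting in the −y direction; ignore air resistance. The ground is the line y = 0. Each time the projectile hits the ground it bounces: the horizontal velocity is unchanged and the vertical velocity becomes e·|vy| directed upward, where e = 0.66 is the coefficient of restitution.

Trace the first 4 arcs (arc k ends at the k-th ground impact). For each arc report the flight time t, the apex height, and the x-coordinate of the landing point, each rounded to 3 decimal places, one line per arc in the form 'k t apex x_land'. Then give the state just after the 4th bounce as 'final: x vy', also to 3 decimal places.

1 5.166 40.633 51.716
2 3.801 17.700 89.765
3 2.509 7.710 114.878
4 1.656 3.358 131.452
final: 131.452 5.355

Arc 1: start y=15.010, vy=22.410 → t=5.166, apex=40.633, x_land=51.716, impact vy=-28.221
  bounce: vy ← 0.66·28.221 = 18.626
Arc 2: start y=0.000, vy=18.626 → t=3.801, apex=17.700, x_land=89.765, impact vy=-18.626
  bounce: vy ← 0.66·18.626 = 12.293
Arc 3: start y=0.000, vy=12.293 → t=2.509, apex=7.710, x_land=114.878, impact vy=-12.293
  bounce: vy ← 0.66·12.293 = 8.113
Arc 4: start y=0.000, vy=8.113 → t=1.656, apex=3.358, x_land=131.452, impact vy=-8.113
  bounce: vy ← 0.66·8.113 = 5.355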